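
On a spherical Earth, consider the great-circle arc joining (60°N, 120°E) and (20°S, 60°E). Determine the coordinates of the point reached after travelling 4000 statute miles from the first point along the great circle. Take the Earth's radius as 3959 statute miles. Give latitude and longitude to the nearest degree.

≈ (12°N, 75°E)

Convert each endpoint to a unit vector on the sphere (x = cos φ cos λ, y = cos φ sin λ, z = sin φ).
The central angle between the endpoints is δ = arccos(p₁·p₂) ≈ 1.632 rad (93.5°). The total great-circle distance is δ·R ≈ 1.632 × 3959 ≈ 6462 mi, so the target fraction is f = 4000/6462 ≈ 0.619.
Interpolate at f ≈ 0.619 with slerp weights a = sin((1−f)δ)/sin δ ≈ 0.584, b = sin(fδ)/sin δ ≈ 0.849.
p = a·p₁ + b·p₂ ≈ (0.253, 0.943, 0.215); φ = arcsin(p_z) ≈ 12.42°, λ = atan2(p_y, p_x) ≈ 75.00°.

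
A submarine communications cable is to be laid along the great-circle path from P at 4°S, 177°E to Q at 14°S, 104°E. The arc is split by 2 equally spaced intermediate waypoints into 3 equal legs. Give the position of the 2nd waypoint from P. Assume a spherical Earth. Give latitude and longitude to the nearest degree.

≈ 13°S, 129°E

Write both endpoints as unit vectors p₁, p₂ with components (cos φ cos λ, cos φ sin λ, sin φ).
The central angle between the endpoints is δ = arccos(p₁·p₂) ≈ 1.266 rad (72.6°).
Interpolate at f = 2/3 with slerp weights a = sin((1−f)δ)/sin δ ≈ 0.429, b = sin(fδ)/sin δ ≈ 0.783.
p = a·p₁ + b·p₂ ≈ (-0.612, 0.760, -0.219); φ = arcsin(p_z) ≈ -12.68°, λ = atan2(p_y, p_x) ≈ 128.83°.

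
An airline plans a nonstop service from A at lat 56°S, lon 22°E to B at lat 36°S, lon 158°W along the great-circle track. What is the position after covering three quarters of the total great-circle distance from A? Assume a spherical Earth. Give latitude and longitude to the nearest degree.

≈ lat 58°S, lon 158°W

Write both endpoints as unit vectors p₁, p₂ with components (cos φ cos λ, cos φ sin λ, sin φ).
The central angle between the endpoints is δ = arccos(p₁·p₂) ≈ 1.536 rad (88.0°).
Interpolate at f = 3/4 with slerp weights a = sin((1−f)δ)/sin δ ≈ 0.375, b = sin(fδ)/sin δ ≈ 0.914.
p = a·p₁ + b·p₂ ≈ (-0.491, -0.199, -0.848); φ = arcsin(p_z) ≈ -58.00°, λ = atan2(p_y, p_x) ≈ -158.00°.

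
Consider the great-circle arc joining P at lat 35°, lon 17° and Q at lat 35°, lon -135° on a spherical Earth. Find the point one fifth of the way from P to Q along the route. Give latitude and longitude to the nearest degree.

≈ lat 54°, lon 3°

From cos δ = sin φ₁ sin φ₂ + cos φ₁ cos φ₂ cos Δλ, the central angle is δ ≈ 1.837 rad (105.3°).
Interpolate at f = 1/5 with slerp weights a = sin((1−f)δ)/sin δ ≈ 1.031, b = sin(fδ)/sin δ ≈ 0.372.
p = a·p₁ + b·p₂ ≈ (0.592, 0.031, 0.805); φ = arcsin(p_z) ≈ 53.63°, λ = atan2(p_y, p_x) ≈ 3.02°.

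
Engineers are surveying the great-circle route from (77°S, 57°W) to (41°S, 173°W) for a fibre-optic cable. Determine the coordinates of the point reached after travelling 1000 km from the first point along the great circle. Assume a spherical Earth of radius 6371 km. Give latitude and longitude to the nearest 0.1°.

≈ (79.2°S, 100.5°W)

Write both endpoints as unit vectors p₁, p₂ with components (cos φ cos λ, cos φ sin λ, sin φ).
The central angle between the endpoints is δ = arccos(p₁·p₂) ≈ 0.971 rad (55.6°). The total great-circle distance is δ·R ≈ 0.971 × 6371 ≈ 6184 km, so the target fraction is f = 1000/6184 ≈ 0.162.
Interpolate at f ≈ 0.162 with slerp weights a = sin((1−f)δ)/sin δ ≈ 0.881, b = sin(fδ)/sin δ ≈ 0.189.
p = a·p₁ + b·p₂ ≈ (-0.034, -0.184, -0.982); φ = arcsin(p_z) ≈ -79.24°, λ = atan2(p_y, p_x) ≈ -100.49°.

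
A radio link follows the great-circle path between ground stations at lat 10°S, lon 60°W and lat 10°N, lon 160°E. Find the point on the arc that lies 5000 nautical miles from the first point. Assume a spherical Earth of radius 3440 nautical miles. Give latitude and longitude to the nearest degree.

From cos δ = sin φ₁ sin φ₂ + cos φ₁ cos φ₂ cos Δλ, the central angle is δ ≈ 2.455 rad (140.6°). The total great-circle distance is δ·R ≈ 2.455 × 3440 ≈ 8444 nmi, so the target fraction is f = 5000/8444 ≈ 0.592.
Interpolate at f ≈ 0.592 with slerp weights a = sin((1−f)δ)/sin δ ≈ 1.328, b = sin(fδ)/sin δ ≈ 1.566.
p = a·p₁ + b·p₂ ≈ (-0.795, -0.605, 0.041); φ = arcsin(p_z) ≈ 2.37°, λ = atan2(p_y, p_x) ≈ -142.75°.

≈ lat 2°N, lon 143°W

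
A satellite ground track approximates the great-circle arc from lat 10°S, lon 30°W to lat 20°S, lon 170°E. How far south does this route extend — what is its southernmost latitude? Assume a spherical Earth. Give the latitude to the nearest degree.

The great circle lies in the plane with unit normal n̂ = (p₁ × p₂)/|p₁ × p₂|.
Here n̂_z ≈ -0.540; the vertex latitude is φ_max = arccos|n̂_z| ≈ 57.3°.
Check via Clairaut: cos φ_max = |cos φ₁| · sin C = cos(10.0°)·sin(146.7°) ≈ 0.540, again giving ≈ 57.3°.

≈ 57°S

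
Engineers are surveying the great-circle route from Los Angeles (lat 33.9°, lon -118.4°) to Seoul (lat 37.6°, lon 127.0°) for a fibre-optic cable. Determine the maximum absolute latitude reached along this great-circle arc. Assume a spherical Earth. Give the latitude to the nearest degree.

The great circle lies in the plane with unit normal n̂ = (p₁ × p₂)/|p₁ × p₂|.
Here n̂_z ≈ -0.599; the vertex latitude is φ_max = arccos|n̂_z| ≈ 53.2°.

≈ 53°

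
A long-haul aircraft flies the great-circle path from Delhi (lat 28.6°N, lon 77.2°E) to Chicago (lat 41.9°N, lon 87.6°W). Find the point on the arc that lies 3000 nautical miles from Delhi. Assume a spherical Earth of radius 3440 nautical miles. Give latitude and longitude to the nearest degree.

Write both endpoints as unit vectors p₁, p₂ with components (cos φ cos λ, cos φ sin λ, sin φ).
The central angle between the endpoints is δ = arccos(p₁·p₂) ≈ 1.887 rad (108.1°). The total great-circle distance is δ·R ≈ 1.887 × 3440 ≈ 6491 nmi, so the target fraction is f = 3000/6491 ≈ 0.462.
Interpolate at f ≈ 0.462 with slerp weights a = sin((1−f)δ)/sin δ ≈ 0.894, b = sin(fδ)/sin δ ≈ 0.806.
p = a·p₁ + b·p₂ ≈ (0.199, 0.166, 0.966); φ = arcsin(p_z) ≈ 74.98°, λ = atan2(p_y, p_x) ≈ 39.85°.

≈ lat 75°N, lon 40°E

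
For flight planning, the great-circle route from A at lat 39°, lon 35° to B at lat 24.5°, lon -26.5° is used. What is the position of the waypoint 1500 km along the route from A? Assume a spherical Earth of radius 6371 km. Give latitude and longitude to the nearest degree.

≈ lat 39°, lon 18°

From cos δ = sin φ₁ sin φ₂ + cos φ₁ cos φ₂ cos Δλ, the central angle is δ ≈ 0.929 rad (53.2°). The total great-circle distance is δ·R ≈ 0.929 × 6371 ≈ 5920 km, so the target fraction is f = 1500/5920 ≈ 0.253.
Interpolate at f ≈ 0.253 with slerp weights a = sin((1−f)δ)/sin δ ≈ 0.798, b = sin(fδ)/sin δ ≈ 0.291.
p = a·p₁ + b·p₂ ≈ (0.745, 0.238, 0.623); φ = arcsin(p_z) ≈ 38.54°, λ = atan2(p_y, p_x) ≈ 17.68°.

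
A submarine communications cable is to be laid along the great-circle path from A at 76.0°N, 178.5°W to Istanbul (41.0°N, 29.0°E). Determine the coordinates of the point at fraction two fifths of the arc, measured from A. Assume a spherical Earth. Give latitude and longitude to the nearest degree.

≈ 77°N, 49°E

The haversine formula gives a central angle δ ≈ 1.076 rad (61.7°) between the endpoints.
Interpolate at f = 2/5 with slerp weights a = sin((1−f)δ)/sin δ ≈ 0.684, b = sin(fδ)/sin δ ≈ 0.474.
p = a·p₁ + b·p₂ ≈ (0.148, 0.169, 0.974); φ = arcsin(p_z) ≈ 77.03°, λ = atan2(p_y, p_x) ≈ 48.89°.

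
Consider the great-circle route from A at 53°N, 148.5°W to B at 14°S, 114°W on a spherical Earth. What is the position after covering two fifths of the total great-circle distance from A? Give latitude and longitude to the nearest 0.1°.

Write both endpoints as unit vectors p₁, p₂ with components (cos φ cos λ, cos φ sin λ, sin φ).
The central angle between the endpoints is δ = arccos(p₁·p₂) ≈ 1.279 rad (73.3°).
Interpolate at f = 2/5 with slerp weights a = sin((1−f)δ)/sin δ ≈ 0.725, b = sin(fδ)/sin δ ≈ 0.511.
p = a·p₁ + b·p₂ ≈ (-0.574, -0.681, 0.455); φ = arcsin(p_z) ≈ 27.08°, λ = atan2(p_y, p_x) ≈ -130.11°.

≈ 27.1°N, 130.1°W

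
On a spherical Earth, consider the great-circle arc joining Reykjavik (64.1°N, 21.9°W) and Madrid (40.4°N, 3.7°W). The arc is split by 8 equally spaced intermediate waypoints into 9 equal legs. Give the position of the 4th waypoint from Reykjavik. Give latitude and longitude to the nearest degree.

Write both endpoints as unit vectors p₁, p₂ with components (cos φ cos λ, cos φ sin λ, sin φ).
The central angle between the endpoints is δ = arccos(p₁·p₂) ≈ 0.453 rad (26.0°).
Interpolate at f = 4/9 with slerp weights a = sin((1−f)δ)/sin δ ≈ 0.569, b = sin(fδ)/sin δ ≈ 0.457.
p = a·p₁ + b·p₂ ≈ (0.578, -0.115, 0.808); φ = arcsin(p_z) ≈ 53.90°, λ = atan2(p_y, p_x) ≈ -11.27°.

≈ (54°N, 11°W)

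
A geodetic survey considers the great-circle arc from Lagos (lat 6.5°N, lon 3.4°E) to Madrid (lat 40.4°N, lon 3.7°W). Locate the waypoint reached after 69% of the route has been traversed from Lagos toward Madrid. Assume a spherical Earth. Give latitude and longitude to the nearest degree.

From cos δ = sin φ₁ sin φ₂ + cos φ₁ cos φ₂ cos Δλ, the central angle is δ ≈ 0.602 rad (34.5°).
Interpolate at f = 0.69 with slerp weights a = sin((1−f)δ)/sin δ ≈ 0.328, b = sin(fδ)/sin δ ≈ 0.713.
p = a·p₁ + b·p₂ ≈ (0.866, -0.016, 0.499); φ = arcsin(p_z) ≈ 29.93°, λ = atan2(p_y, p_x) ≈ -1.04°.

≈ lat 30°N, lon 1°W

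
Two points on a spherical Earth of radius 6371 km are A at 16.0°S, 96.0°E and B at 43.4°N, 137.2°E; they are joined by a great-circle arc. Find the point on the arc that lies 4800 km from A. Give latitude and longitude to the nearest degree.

Convert each endpoint to a unit vector on the sphere (x = cos φ cos λ, y = cos φ sin λ, z = sin φ).
The central angle between the endpoints is δ = arccos(p₁·p₂) ≈ 1.228 rad (70.4°). The total great-circle distance is δ·R ≈ 1.228 × 6371 ≈ 7824 km, so the target fraction is f = 4800/7824 ≈ 0.614.
Interpolate at f ≈ 0.614 with slerp weights a = sin((1−f)δ)/sin δ ≈ 0.485, b = sin(fδ)/sin δ ≈ 0.726.
p = a·p₁ + b·p₂ ≈ (-0.436, 0.822, 0.365); φ = arcsin(p_z) ≈ 21.43°, λ = atan2(p_y, p_x) ≈ 117.93°.

≈ 21°N, 118°E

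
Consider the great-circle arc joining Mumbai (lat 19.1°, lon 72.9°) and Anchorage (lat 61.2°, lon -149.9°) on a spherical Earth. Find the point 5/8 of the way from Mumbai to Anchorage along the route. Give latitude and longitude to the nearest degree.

Write both endpoints as unit vectors p₁, p₂ with components (cos φ cos λ, cos φ sin λ, sin φ).
The central angle between the endpoints is δ = arccos(p₁·p₂) ≈ 1.618 rad (92.7°).
Interpolate at f = 5/8 with slerp weights a = sin((1−f)δ)/sin δ ≈ 0.571, b = sin(fδ)/sin δ ≈ 0.848.
p = a·p₁ + b·p₂ ≈ (-0.195, 0.311, 0.930); φ = arcsin(p_z) ≈ 68.48°, λ = atan2(p_y, p_x) ≈ 122.12°.

≈ lat 68°, lon 122°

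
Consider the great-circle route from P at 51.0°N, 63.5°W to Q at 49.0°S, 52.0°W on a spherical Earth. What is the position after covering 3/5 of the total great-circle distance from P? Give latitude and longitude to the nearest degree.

The haversine formula gives a central angle δ ≈ 1.754 rad (100.5°) between the endpoints.
Interpolate at f = 3/5 with slerp weights a = sin((1−f)δ)/sin δ ≈ 0.656, b = sin(fδ)/sin δ ≈ 0.883.
p = a·p₁ + b·p₂ ≈ (0.541, -0.826, -0.157); φ = arcsin(p_z) ≈ -9.01°, λ = atan2(p_y, p_x) ≈ -56.78°.

≈ 9°S, 57°W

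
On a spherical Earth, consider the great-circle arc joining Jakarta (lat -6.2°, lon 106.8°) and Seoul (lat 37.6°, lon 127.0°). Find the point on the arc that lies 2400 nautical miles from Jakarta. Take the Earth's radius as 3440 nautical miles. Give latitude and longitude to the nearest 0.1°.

≈ lat 30.7°, lon 122.8°

From cos δ = sin φ₁ sin φ₂ + cos φ₁ cos φ₂ cos Δλ, the central angle is δ ≈ 0.832 rad (47.7°). The total great-circle distance is δ·R ≈ 0.832 × 3440 ≈ 2862 nmi, so the target fraction is f = 2400/2862 ≈ 0.838.
Interpolate at f ≈ 0.838 with slerp weights a = sin((1−f)δ)/sin δ ≈ 0.181, b = sin(fδ)/sin δ ≈ 0.869.
p = a·p₁ + b·p₂ ≈ (-0.466, 0.722, 0.511); φ = arcsin(p_z) ≈ 30.70°, λ = atan2(p_y, p_x) ≈ 122.85°.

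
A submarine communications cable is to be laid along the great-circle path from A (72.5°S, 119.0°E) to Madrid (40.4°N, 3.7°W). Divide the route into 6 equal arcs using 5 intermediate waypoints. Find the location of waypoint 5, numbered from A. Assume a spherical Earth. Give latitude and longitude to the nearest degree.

Convert each endpoint to a unit vector on the sphere (x = cos φ cos λ, y = cos φ sin λ, z = sin φ).
The central angle between the endpoints is δ = arccos(p₁·p₂) ≈ 2.407 rad (137.9°).
Interpolate at f = 5/6 with slerp weights a = sin((1−f)δ)/sin δ ≈ 0.582, b = sin(fδ)/sin δ ≈ 1.353.
p = a·p₁ + b·p₂ ≈ (0.943, 0.087, 0.321); φ = arcsin(p_z) ≈ 18.74°, λ = atan2(p_y, p_x) ≈ 5.25°.

≈ (19°N, 5°E)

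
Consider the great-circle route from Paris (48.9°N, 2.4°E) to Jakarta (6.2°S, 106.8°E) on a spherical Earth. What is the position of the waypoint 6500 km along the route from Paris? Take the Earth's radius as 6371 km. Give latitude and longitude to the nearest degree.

Write both endpoints as unit vectors p₁, p₂ with components (cos φ cos λ, cos φ sin λ, sin φ).
The central angle between the endpoints is δ = arccos(p₁·p₂) ≈ 1.817 rad (104.1°). The total great-circle distance is δ·R ≈ 1.817 × 6371 ≈ 11577 km, so the target fraction is f = 6500/11577 ≈ 0.561.
Interpolate at f ≈ 0.561 with slerp weights a = sin((1−f)δ)/sin δ ≈ 0.737, b = sin(fδ)/sin δ ≈ 0.879.
p = a·p₁ + b·p₂ ≈ (0.232, 0.857, 0.461); φ = arcsin(p_z) ≈ 27.44°, λ = atan2(p_y, p_x) ≈ 74.85°.

≈ 27°N, 75°E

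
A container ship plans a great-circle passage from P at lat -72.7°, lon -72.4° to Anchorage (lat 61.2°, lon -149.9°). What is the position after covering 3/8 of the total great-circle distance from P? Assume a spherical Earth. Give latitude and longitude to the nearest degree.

≈ lat -25°, lon -117°

Write both endpoints as unit vectors p₁, p₂ with components (cos φ cos λ, cos φ sin λ, sin φ).
The central angle between the endpoints is δ = arccos(p₁·p₂) ≈ 2.508 rad (143.7°).
Interpolate at f = 3/8 with slerp weights a = sin((1−f)δ)/sin δ ≈ 1.688, b = sin(fδ)/sin δ ≈ 1.364.
p = a·p₁ + b·p₂ ≈ (-0.417, -0.808, -0.417); φ = arcsin(p_z) ≈ -24.63°, λ = atan2(p_y, p_x) ≈ -117.27°.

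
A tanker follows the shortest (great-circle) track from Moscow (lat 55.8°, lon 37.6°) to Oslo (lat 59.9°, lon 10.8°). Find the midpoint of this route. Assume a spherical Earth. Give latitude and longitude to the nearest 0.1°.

Convert each endpoint to a unit vector on the sphere (x = cos φ cos λ, y = cos φ sin λ, z = sin φ).
The central angle between the endpoints is δ = arccos(p₁·p₂) ≈ 0.257 rad (14.7°).
Interpolate at f = 1/2 with slerp weights a = sin((1−f)δ)/sin δ ≈ 0.504, b = sin(fδ)/sin δ ≈ 0.504.
p = a·p₁ + b·p₂ ≈ (0.473, 0.220, 0.853); φ = arcsin(p_z) ≈ 58.56°, λ = atan2(p_y, p_x) ≈ 24.98°.

≈ lat 58.6°, lon 25.0°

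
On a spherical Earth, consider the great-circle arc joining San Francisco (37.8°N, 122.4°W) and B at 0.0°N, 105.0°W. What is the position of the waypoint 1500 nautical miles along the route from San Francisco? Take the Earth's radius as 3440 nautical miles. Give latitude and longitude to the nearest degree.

≈ 15°N, 111°W

Write both endpoints as unit vectors p₁, p₂ with components (cos φ cos λ, cos φ sin λ, sin φ).
The central angle between the endpoints is δ = arccos(p₁·p₂) ≈ 0.717 rad (41.1°). The total great-circle distance is δ·R ≈ 0.717 × 3440 ≈ 2465 nmi, so the target fraction is f = 1500/2465 ≈ 0.608.
Interpolate at f ≈ 0.608 with slerp weights a = sin((1−f)δ)/sin δ ≈ 0.422, b = sin(fδ)/sin δ ≈ 0.643.
p = a·p₁ + b·p₂ ≈ (-0.345, -0.902, 0.258); φ = arcsin(p_z) ≈ 14.98°, λ = atan2(p_y, p_x) ≈ -110.92°.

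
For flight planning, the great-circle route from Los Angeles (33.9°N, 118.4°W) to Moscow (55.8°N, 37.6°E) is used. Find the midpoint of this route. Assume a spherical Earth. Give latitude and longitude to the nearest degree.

≈ 74°N, 83°W

Convert each endpoint to a unit vector on the sphere (x = cos φ cos λ, y = cos φ sin λ, z = sin φ).
The central angle between the endpoints is δ = arccos(p₁·p₂) ≈ 1.536 rad (88.0°).
Interpolate at f = 1/2 with slerp weights a = sin((1−f)δ)/sin δ ≈ 0.695, b = sin(fδ)/sin δ ≈ 0.695.
p = a·p₁ + b·p₂ ≈ (0.035, -0.269, 0.962); φ = arcsin(p_z) ≈ 74.25°, λ = atan2(p_y, p_x) ≈ -82.56°.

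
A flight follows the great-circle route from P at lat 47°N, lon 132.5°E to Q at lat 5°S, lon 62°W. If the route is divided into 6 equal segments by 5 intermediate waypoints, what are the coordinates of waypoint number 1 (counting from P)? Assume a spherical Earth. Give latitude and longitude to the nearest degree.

≈ lat 67°N, lon 153°E

From cos δ = sin φ₁ sin φ₂ + cos φ₁ cos φ₂ cos Δλ, the central angle is δ ≈ 2.377 rad (136.2°).
Interpolate at f = 1/6 with slerp weights a = sin((1−f)δ)/sin δ ≈ 1.325, b = sin(fδ)/sin δ ≈ 0.557.
p = a·p₁ + b·p₂ ≈ (-0.350, 0.176, 0.920); φ = arcsin(p_z) ≈ 66.96°, λ = atan2(p_y, p_x) ≈ 153.30°.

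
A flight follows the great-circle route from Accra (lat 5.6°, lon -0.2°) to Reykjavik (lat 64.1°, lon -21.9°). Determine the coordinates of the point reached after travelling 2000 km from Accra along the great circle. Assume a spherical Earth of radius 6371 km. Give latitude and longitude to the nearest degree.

≈ lat 23°, lon -4°

Convert each endpoint to a unit vector on the sphere (x = cos φ cos λ, y = cos φ sin λ, z = sin φ).
The central angle between the endpoints is δ = arccos(p₁·p₂) ≈ 1.057 rad (60.5°). The total great-circle distance is δ·R ≈ 1.057 × 6371 ≈ 6733 km, so the target fraction is f = 2000/6733 ≈ 0.297.
Interpolate at f ≈ 0.297 with slerp weights a = sin((1−f)δ)/sin δ ≈ 0.777, b = sin(fδ)/sin δ ≈ 0.355.
p = a·p₁ + b·p₂ ≈ (0.917, -0.060, 0.395); φ = arcsin(p_z) ≈ 23.25°, λ = atan2(p_y, p_x) ≈ -3.77°.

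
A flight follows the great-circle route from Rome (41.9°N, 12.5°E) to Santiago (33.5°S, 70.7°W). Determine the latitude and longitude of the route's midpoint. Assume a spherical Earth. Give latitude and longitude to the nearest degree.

≈ 6°N, 32°W

Convert each endpoint to a unit vector on the sphere (x = cos φ cos λ, y = cos φ sin λ, z = sin φ).
The central angle between the endpoints is δ = arccos(p₁·p₂) ≈ 1.870 rad (107.2°).
Interpolate at f = 1/2 with slerp weights a = sin((1−f)δ)/sin δ ≈ 0.842, b = sin(fδ)/sin δ ≈ 0.842.
p = a·p₁ + b·p₂ ≈ (0.844, -0.527, 0.098); φ = arcsin(p_z) ≈ 5.60°, λ = atan2(p_y, p_x) ≈ -31.98°.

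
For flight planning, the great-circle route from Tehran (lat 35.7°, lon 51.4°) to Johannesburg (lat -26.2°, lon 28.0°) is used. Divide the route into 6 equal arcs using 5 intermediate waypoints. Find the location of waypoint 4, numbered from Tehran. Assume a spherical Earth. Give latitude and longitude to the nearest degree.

Write both endpoints as unit vectors p₁, p₂ with components (cos φ cos λ, cos φ sin λ, sin φ).
The central angle between the endpoints is δ = arccos(p₁·p₂) ≈ 1.147 rad (65.7°).
Interpolate at f = 4/6 with slerp weights a = sin((1−f)δ)/sin δ ≈ 0.409, b = sin(fδ)/sin δ ≈ 0.760.
p = a·p₁ + b·p₂ ≈ (0.809, 0.580, -0.096); φ = arcsin(p_z) ≈ -5.54°, λ = atan2(p_y, p_x) ≈ 35.62°.

≈ lat -6°, lon 36°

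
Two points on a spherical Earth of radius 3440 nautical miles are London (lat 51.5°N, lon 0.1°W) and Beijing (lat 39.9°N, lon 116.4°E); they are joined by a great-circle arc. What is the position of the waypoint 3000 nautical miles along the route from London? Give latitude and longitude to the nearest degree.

Convert each endpoint to a unit vector on the sphere (x = cos φ cos λ, y = cos φ sin λ, z = sin φ).
The central angle between the endpoints is δ = arccos(p₁·p₂) ≈ 1.278 rad (73.2°). The total great-circle distance is δ·R ≈ 1.278 × 3440 ≈ 4395 nmi, so the target fraction is f = 3000/4395 ≈ 0.683.
Interpolate at f ≈ 0.683 with slerp weights a = sin((1−f)δ)/sin δ ≈ 0.412, b = sin(fδ)/sin δ ≈ 0.800.
p = a·p₁ + b·p₂ ≈ (-0.016, 0.549, 0.836); φ = arcsin(p_z) ≈ 56.68°, λ = atan2(p_y, p_x) ≈ 91.69°.

≈ lat 57°N, lon 92°E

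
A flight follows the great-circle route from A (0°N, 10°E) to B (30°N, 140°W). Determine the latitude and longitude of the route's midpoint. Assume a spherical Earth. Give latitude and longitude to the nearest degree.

Convert each endpoint to a unit vector on the sphere (x = cos φ cos λ, y = cos φ sin λ, z = sin φ).
The central angle between the endpoints is δ = arccos(p₁·p₂) ≈ 2.419 rad (138.6°).
Interpolate at f = 1/2 with slerp weights a = sin((1−f)δ)/sin δ ≈ 1.414, b = sin(fδ)/sin δ ≈ 1.414.
p = a·p₁ + b·p₂ ≈ (0.455, -0.542, 0.707); φ = arcsin(p_z) ≈ 45.00°, λ = atan2(p_y, p_x) ≈ -50.00°.

≈ (45°N, 50°W)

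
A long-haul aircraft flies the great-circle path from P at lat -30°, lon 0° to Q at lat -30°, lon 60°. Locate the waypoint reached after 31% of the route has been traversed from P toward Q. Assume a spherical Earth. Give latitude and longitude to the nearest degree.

Write both endpoints as unit vectors p₁, p₂ with components (cos φ cos λ, cos φ sin λ, sin φ).
The central angle between the endpoints is δ = arccos(p₁·p₂) ≈ 0.896 rad (51.3°).
Interpolate at f = 0.31 with slerp weights a = sin((1−f)δ)/sin δ ≈ 0.742, b = sin(fδ)/sin δ ≈ 0.351.
p = a·p₁ + b·p₂ ≈ (0.795, 0.263, -0.547); φ = arcsin(p_z) ≈ -33.14°, λ = atan2(p_y, p_x) ≈ 18.33°.

≈ lat -33°, lon 18°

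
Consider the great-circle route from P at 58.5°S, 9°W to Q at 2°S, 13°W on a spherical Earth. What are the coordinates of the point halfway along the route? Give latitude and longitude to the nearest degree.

≈ 30°S, 12°W

Write both endpoints as unit vectors p₁, p₂ with components (cos φ cos λ, cos φ sin λ, sin φ).
The central angle between the endpoints is δ = arccos(p₁·p₂) ≈ 0.988 rad (56.6°).
Interpolate at f = 1/2 with slerp weights a = sin((1−f)δ)/sin δ ≈ 0.568, b = sin(fδ)/sin δ ≈ 0.568.
p = a·p₁ + b·p₂ ≈ (0.846, -0.174, -0.504); φ = arcsin(p_z) ≈ -30.26°, λ = atan2(p_y, p_x) ≈ -11.63°.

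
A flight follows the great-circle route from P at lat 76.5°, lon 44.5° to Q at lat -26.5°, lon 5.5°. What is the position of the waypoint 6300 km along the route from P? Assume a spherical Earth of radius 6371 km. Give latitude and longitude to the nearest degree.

From cos δ = sin φ₁ sin φ₂ + cos φ₁ cos φ₂ cos Δλ, the central angle is δ ≈ 1.846 rad (105.8°). The total great-circle distance is δ·R ≈ 1.846 × 6371 ≈ 11759 km, so the target fraction is f = 6300/11759 ≈ 0.536.
Interpolate at f ≈ 0.536 with slerp weights a = sin((1−f)δ)/sin δ ≈ 0.785, b = sin(fδ)/sin δ ≈ 0.868.
p = a·p₁ + b·p₂ ≈ (0.904, 0.203, 0.376); φ = arcsin(p_z) ≈ 22.11°, λ = atan2(p_y, p_x) ≈ 12.65°.

≈ lat 22°, lon 13°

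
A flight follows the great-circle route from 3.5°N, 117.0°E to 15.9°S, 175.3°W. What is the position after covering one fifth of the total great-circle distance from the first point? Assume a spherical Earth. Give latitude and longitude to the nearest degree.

The haversine formula gives a central angle δ ≈ 1.216 rad (69.7°) between the endpoints.
Interpolate at f = 1/5 with slerp weights a = sin((1−f)δ)/sin δ ≈ 0.881, b = sin(fδ)/sin δ ≈ 0.257.
p = a·p₁ + b·p₂ ≈ (-0.646, 0.764, -0.017); φ = arcsin(p_z) ≈ -0.95°, λ = atan2(p_y, p_x) ≈ 130.21°.

≈ 1°S, 130°E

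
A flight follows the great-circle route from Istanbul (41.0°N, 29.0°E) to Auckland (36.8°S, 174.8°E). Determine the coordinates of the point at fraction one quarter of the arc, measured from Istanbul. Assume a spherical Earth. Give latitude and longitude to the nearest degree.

≈ 30°N, 75°E

The haversine formula gives a central angle δ ≈ 2.674 rad (153.2°) between the endpoints.
Interpolate at f = 1/4 with slerp weights a = sin((1−f)δ)/sin δ ≈ 2.013, b = sin(fδ)/sin δ ≈ 1.376.
p = a·p₁ + b·p₂ ≈ (0.232, 0.837, 0.497); φ = arcsin(p_z) ≈ 29.77°, λ = atan2(p_y, p_x) ≈ 74.53°.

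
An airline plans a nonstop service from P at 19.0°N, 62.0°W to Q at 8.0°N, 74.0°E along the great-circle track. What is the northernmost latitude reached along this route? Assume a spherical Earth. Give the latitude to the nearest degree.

≈ 33°N

The great circle lies in the plane with unit normal n̂ = (p₁ × p₂)/|p₁ × p₂|.
Here n̂_z ≈ +0.836; the vertex latitude is φ_max = arccos|n̂_z| ≈ 33.3°.
Check via Clairaut: cos φ_max = |cos φ₁| · sin C = cos(19.0°)·sin(62.1°) ≈ 0.836, again giving ≈ 33.3°.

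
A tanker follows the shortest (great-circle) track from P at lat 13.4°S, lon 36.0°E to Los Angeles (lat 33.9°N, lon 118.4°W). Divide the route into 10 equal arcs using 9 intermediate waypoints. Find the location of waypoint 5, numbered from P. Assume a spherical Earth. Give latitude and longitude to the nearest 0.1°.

Convert each endpoint to a unit vector on the sphere (x = cos φ cos λ, y = cos φ sin λ, z = sin φ).
The central angle between the endpoints is δ = arccos(p₁·p₂) ≈ 2.601 rad (149.0°).
Interpolate at f = 5/10 with slerp weights a = sin((1−f)δ)/sin δ ≈ 1.873, b = sin(fδ)/sin δ ≈ 1.873.
p = a·p₁ + b·p₂ ≈ (0.734, -0.296, 0.610); φ = arcsin(p_z) ≈ 37.62°, λ = atan2(p_y, p_x) ≈ -21.98°.

≈ lat 37.6°N, lon 22.0°W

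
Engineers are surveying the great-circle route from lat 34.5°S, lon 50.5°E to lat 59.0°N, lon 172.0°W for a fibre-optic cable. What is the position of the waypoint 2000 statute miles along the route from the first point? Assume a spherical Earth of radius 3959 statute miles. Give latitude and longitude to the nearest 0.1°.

≈ lat 9.8°S, lon 67.0°E

Write both endpoints as unit vectors p₁, p₂ with components (cos φ cos λ, cos φ sin λ, sin φ).
The central angle between the endpoints is δ = arccos(p₁·p₂) ≈ 2.496 rad (143.0°). The total great-circle distance is δ·R ≈ 2.496 × 3959 ≈ 9880 mi, so the target fraction is f = 2000/9880 ≈ 0.202.
Interpolate at f ≈ 0.202 with slerp weights a = sin((1−f)δ)/sin δ ≈ 1.517, b = sin(fδ)/sin δ ≈ 0.804.
p = a·p₁ + b·p₂ ≈ (0.385, 0.907, -0.170); φ = arcsin(p_z) ≈ -9.80°, λ = atan2(p_y, p_x) ≈ 66.99°.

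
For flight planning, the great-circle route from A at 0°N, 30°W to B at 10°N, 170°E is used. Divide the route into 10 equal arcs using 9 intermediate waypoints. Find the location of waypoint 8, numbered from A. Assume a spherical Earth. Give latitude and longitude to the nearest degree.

≈ 22°N, 159°W

From cos δ = sin φ₁ sin φ₂ + cos φ₁ cos φ₂ cos Δλ, the central angle is δ ≈ 2.753 rad (157.7°).
Interpolate at f = 8/10 with slerp weights a = sin((1−f)δ)/sin δ ≈ 1.381, b = sin(fδ)/sin δ ≈ 2.130.
p = a·p₁ + b·p₂ ≈ (-0.870, -0.326, 0.370); φ = arcsin(p_z) ≈ 21.71°, λ = atan2(p_y, p_x) ≈ -159.45°.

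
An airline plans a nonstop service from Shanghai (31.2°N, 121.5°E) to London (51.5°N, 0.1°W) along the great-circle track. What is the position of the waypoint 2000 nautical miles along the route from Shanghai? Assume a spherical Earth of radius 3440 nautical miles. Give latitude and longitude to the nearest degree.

Write both endpoints as unit vectors p₁, p₂ with components (cos φ cos λ, cos φ sin λ, sin φ).
The central angle between the endpoints is δ = arccos(p₁·p₂) ≈ 1.444 rad (82.7°). The total great-circle distance is δ·R ≈ 1.444 × 3440 ≈ 4968 nmi, so the target fraction is f = 2000/4968 ≈ 0.403.
Interpolate at f ≈ 0.403 with slerp weights a = sin((1−f)δ)/sin δ ≈ 0.766, b = sin(fδ)/sin δ ≈ 0.554.
p = a·p₁ + b·p₂ ≈ (0.002, 0.558, 0.830); φ = arcsin(p_z) ≈ 56.09°, λ = atan2(p_y, p_x) ≈ 89.75°.

≈ 56°N, 90°E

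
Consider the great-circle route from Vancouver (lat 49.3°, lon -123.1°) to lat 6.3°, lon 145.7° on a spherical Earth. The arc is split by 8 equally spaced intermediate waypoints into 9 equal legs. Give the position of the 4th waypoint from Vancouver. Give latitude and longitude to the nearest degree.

≈ lat 39°, lon -176°

Convert each endpoint to a unit vector on the sphere (x = cos φ cos λ, y = cos φ sin λ, z = sin φ).
The central angle between the endpoints is δ = arccos(p₁·p₂) ≈ 1.501 rad (86.0°).
Interpolate at f = 4/9 with slerp weights a = sin((1−f)δ)/sin δ ≈ 0.742, b = sin(fδ)/sin δ ≈ 0.620.
p = a·p₁ + b·p₂ ≈ (-0.774, -0.058, 0.631); φ = arcsin(p_z) ≈ 39.12°, λ = atan2(p_y, p_x) ≈ -175.70°.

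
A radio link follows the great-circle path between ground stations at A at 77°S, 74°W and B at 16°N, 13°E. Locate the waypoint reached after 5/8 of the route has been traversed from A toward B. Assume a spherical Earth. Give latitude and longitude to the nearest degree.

Write both endpoints as unit vectors p₁, p₂ with components (cos φ cos λ, cos φ sin λ, sin φ).
The central angle between the endpoints is δ = arccos(p₁·p₂) ≈ 1.831 rad (104.9°).
Interpolate at f = 5/8 with slerp weights a = sin((1−f)δ)/sin δ ≈ 0.656, b = sin(fδ)/sin δ ≈ 0.942.
p = a·p₁ + b·p₂ ≈ (0.923, 0.062, -0.379); φ = arcsin(p_z) ≈ -22.30°, λ = atan2(p_y, p_x) ≈ 3.83°.

≈ 22°S, 4°E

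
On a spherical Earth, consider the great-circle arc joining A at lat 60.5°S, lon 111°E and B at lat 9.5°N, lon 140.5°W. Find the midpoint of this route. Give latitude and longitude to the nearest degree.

Write both endpoints as unit vectors p₁, p₂ with components (cos φ cos λ, cos φ sin λ, sin φ).
The central angle between the endpoints is δ = arccos(p₁·p₂) ≈ 1.873 rad (107.3°).
Interpolate at f = 1/2 with slerp weights a = sin((1−f)δ)/sin δ ≈ 0.844, b = sin(fδ)/sin δ ≈ 0.844.
p = a·p₁ + b·p₂ ≈ (-0.791, -0.141, -0.595); φ = arcsin(p_z) ≈ -36.52°, λ = atan2(p_y, p_x) ≈ -169.86°.

≈ lat 37°S, lon 170°W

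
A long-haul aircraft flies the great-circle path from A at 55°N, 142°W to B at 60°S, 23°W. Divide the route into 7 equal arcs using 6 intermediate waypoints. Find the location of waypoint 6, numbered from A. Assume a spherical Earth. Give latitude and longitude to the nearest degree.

Convert each endpoint to a unit vector on the sphere (x = cos φ cos λ, y = cos φ sin λ, z = sin φ).
The central angle between the endpoints is δ = arccos(p₁·p₂) ≈ 2.584 rad (148.0°).
Interpolate at f = 6/7 with slerp weights a = sin((1−f)δ)/sin δ ≈ 0.682, b = sin(fδ)/sin δ ≈ 1.511.
p = a·p₁ + b·p₂ ≈ (0.387, -0.536, -0.750); φ = arcsin(p_z) ≈ -48.61°, λ = atan2(p_y, p_x) ≈ -54.14°.

≈ 49°S, 54°W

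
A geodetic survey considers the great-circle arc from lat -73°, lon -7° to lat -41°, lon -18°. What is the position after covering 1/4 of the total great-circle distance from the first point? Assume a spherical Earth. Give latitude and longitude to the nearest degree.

≈ lat -65°, lon -12°

Convert each endpoint to a unit vector on the sphere (x = cos φ cos λ, y = cos φ sin λ, z = sin φ).
The central angle between the endpoints is δ = arccos(p₁·p₂) ≈ 0.566 rad (32.4°).
Interpolate at f = 1/4 with slerp weights a = sin((1−f)δ)/sin δ ≈ 0.768, b = sin(fδ)/sin δ ≈ 0.263.
p = a·p₁ + b·p₂ ≈ (0.412, -0.089, -0.907); φ = arcsin(p_z) ≈ -65.10°, λ = atan2(p_y, p_x) ≈ -12.16°.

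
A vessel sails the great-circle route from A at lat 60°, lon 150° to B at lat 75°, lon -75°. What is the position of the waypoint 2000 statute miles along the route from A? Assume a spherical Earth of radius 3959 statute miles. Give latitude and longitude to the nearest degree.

Convert each endpoint to a unit vector on the sphere (x = cos φ cos λ, y = cos φ sin λ, z = sin φ).
The central angle between the endpoints is δ = arccos(p₁·p₂) ≈ 0.730 rad (41.8°). The total great-circle distance is δ·R ≈ 0.730 × 3959 ≈ 2891 mi, so the target fraction is f = 2000/2891 ≈ 0.692.
Interpolate at f ≈ 0.692 with slerp weights a = sin((1−f)δ)/sin δ ≈ 0.335, b = sin(fδ)/sin δ ≈ 0.726.
p = a·p₁ + b·p₂ ≈ (-0.096, -0.098, 0.991); φ = arcsin(p_z) ≈ 82.11°, λ = atan2(p_y, p_x) ≈ -134.57°.

≈ lat 82°, lon -135°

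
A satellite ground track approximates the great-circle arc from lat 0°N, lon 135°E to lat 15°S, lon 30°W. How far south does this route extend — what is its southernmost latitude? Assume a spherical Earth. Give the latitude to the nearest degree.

The great circle lies in the plane with unit normal n̂ = (p₁ × p₂)/|p₁ × p₂|.
Here n̂_z ≈ -0.695; the vertex latitude is φ_max = arccos|n̂_z| ≈ 46.0°.
Check via Clairaut: cos φ_max = |cos φ₁| · sin C = cos(0.0°)·sin(136.0°) ≈ 0.695, again giving ≈ 46.0°.

≈ 46°S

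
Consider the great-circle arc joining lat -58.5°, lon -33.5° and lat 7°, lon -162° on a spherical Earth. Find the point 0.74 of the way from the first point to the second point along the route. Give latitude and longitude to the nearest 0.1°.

Write both endpoints as unit vectors p₁, p₂ with components (cos φ cos λ, cos φ sin λ, sin φ).
The central angle between the endpoints is δ = arccos(p₁·p₂) ≈ 2.012 rad (115.3°).
Interpolate at f = 0.74 with slerp weights a = sin((1−f)δ)/sin δ ≈ 0.552, b = sin(fδ)/sin δ ≈ 1.102.
p = a·p₁ + b·p₂ ≈ (-0.800, -0.497, -0.337); φ = arcsin(p_z) ≈ -19.67°, λ = atan2(p_y, p_x) ≈ -148.12°.

≈ lat -19.7°, lon -148.1°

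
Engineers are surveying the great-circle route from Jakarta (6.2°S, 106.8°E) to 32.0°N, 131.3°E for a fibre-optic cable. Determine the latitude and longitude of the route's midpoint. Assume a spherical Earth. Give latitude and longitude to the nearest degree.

≈ 13°N, 118°E

The haversine formula gives a central angle δ ≈ 0.781 rad (44.8°) between the endpoints.
Interpolate at f = 1/2 with slerp weights a = sin((1−f)δ)/sin δ ≈ 0.541, b = sin(fδ)/sin δ ≈ 0.541.
p = a·p₁ + b·p₂ ≈ (-0.458, 0.859, 0.228); φ = arcsin(p_z) ≈ 13.19°, λ = atan2(p_y, p_x) ≈ 118.06°.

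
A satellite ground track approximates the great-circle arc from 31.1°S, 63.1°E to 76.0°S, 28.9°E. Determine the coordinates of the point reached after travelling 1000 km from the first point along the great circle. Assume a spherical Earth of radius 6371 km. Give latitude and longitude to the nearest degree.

≈ 40°S, 61°E

Convert each endpoint to a unit vector on the sphere (x = cos φ cos λ, y = cos φ sin λ, z = sin φ).
The central angle between the endpoints is δ = arccos(p₁·p₂) ≈ 0.833 rad (47.7°). The total great-circle distance is δ·R ≈ 0.833 × 6371 ≈ 5308 km, so the target fraction is f = 1000/5308 ≈ 0.188.
Interpolate at f ≈ 0.188 with slerp weights a = sin((1−f)δ)/sin δ ≈ 0.846, b = sin(fδ)/sin δ ≈ 0.211.
p = a·p₁ + b·p₂ ≈ (0.372, 0.670, -0.642); φ = arcsin(p_z) ≈ -39.92°, λ = atan2(p_y, p_x) ≈ 60.95°.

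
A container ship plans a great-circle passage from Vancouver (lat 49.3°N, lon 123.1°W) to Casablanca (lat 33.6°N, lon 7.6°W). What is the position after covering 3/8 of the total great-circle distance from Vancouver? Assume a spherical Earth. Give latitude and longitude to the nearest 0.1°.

Convert each endpoint to a unit vector on the sphere (x = cos φ cos λ, y = cos φ sin λ, z = sin φ).
The central angle between the endpoints is δ = arccos(p₁·p₂) ≈ 1.384 rad (79.3°).
Interpolate at f = 3/8 with slerp weights a = sin((1−f)δ)/sin δ ≈ 0.775, b = sin(fδ)/sin δ ≈ 0.505.
p = a·p₁ + b·p₂ ≈ (0.141, -0.479, 0.867); φ = arcsin(p_z) ≈ 60.06°, λ = atan2(p_y, p_x) ≈ -73.60°.

≈ lat 60.1°N, lon 73.6°W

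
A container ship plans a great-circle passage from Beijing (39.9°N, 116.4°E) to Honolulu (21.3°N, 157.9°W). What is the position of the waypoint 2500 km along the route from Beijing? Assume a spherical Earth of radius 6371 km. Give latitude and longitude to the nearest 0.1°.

The haversine formula gives a central angle δ ≈ 1.280 rad (73.3°) between the endpoints. The total great-circle distance is δ·R ≈ 1.280 × 6371 ≈ 8156 km, so the target fraction is f = 2500/8156 ≈ 0.307.
Interpolate at f ≈ 0.307 with slerp weights a = sin((1−f)δ)/sin δ ≈ 0.810, b = sin(fδ)/sin δ ≈ 0.399.
p = a·p₁ + b·p₂ ≈ (-0.621, 0.416, 0.664); φ = arcsin(p_z) ≈ 41.63°, λ = atan2(p_y, p_x) ≈ 146.14°.

≈ 41.6°N, 146.1°E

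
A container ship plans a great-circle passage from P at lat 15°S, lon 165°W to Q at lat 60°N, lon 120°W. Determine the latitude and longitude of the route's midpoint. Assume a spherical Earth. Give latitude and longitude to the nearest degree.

≈ lat 24°N, lon 150°W

Convert each endpoint to a unit vector on the sphere (x = cos φ cos λ, y = cos φ sin λ, z = sin φ).
The central angle between the endpoints is δ = arccos(p₁·p₂) ≈ 1.453 rad (83.3°).
Interpolate at f = 1/2 with slerp weights a = sin((1−f)δ)/sin δ ≈ 0.669, b = sin(fδ)/sin δ ≈ 0.669.
p = a·p₁ + b·p₂ ≈ (-0.791, -0.457, 0.406); φ = arcsin(p_z) ≈ 23.97°, λ = atan2(p_y, p_x) ≈ -150.00°.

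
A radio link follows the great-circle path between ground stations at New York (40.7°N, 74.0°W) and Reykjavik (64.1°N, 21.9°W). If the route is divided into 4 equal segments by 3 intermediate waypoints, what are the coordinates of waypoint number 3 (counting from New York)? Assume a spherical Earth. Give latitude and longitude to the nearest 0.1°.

≈ 60.7°N, 41.0°W

Convert each endpoint to a unit vector on the sphere (x = cos φ cos λ, y = cos φ sin λ, z = sin φ).
The central angle between the endpoints is δ = arccos(p₁·p₂) ≈ 0.660 rad (37.8°).
Interpolate at f = 3/4 with slerp weights a = sin((1−f)δ)/sin δ ≈ 0.268, b = sin(fδ)/sin δ ≈ 0.775.
p = a·p₁ + b·p₂ ≈ (0.370, -0.321, 0.872); φ = arcsin(p_z) ≈ 60.65°, λ = atan2(p_y, p_x) ≈ -40.99°.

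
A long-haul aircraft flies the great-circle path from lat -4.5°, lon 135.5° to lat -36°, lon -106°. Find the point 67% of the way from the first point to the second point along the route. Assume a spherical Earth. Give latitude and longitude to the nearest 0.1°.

From cos δ = sin φ₁ sin φ₂ + cos φ₁ cos φ₂ cos Δλ, the central angle is δ ≈ 1.916 rad (109.8°).
Interpolate at f = 0.67 with slerp weights a = sin((1−f)δ)/sin δ ≈ 0.628, b = sin(fδ)/sin δ ≈ 1.019.
p = a·p₁ + b·p₂ ≈ (-0.674, -0.354, -0.648); φ = arcsin(p_z) ≈ -40.43°, λ = atan2(p_y, p_x) ≈ -152.30°.

≈ lat -40.4°, lon -152.3°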